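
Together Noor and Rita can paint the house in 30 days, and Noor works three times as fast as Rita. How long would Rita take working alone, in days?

120 days

Let Rita's rate be r; then Noor's rate is 3r, so together (3 + 1)r = 4r = 1/30.
Thus r = 1/120 per day.
Rita alone: 120 days; Noor alone: 40 days.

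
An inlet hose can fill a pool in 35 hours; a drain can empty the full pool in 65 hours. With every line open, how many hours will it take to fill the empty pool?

455/6 hours

Net rate = 1/35 − 1/65 = (13 − 7)/455 = 6/455 per hour.
Filling time = 1 ÷ (6/455) = 455/6 hours.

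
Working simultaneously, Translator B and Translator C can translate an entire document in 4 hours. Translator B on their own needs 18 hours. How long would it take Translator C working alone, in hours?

Combined rate is 1/4 per hour.
Known contribution: 1/18 per hour.
So Translator C's rate is 1/4 − 1/18 = 7/36, meaning 36/7 hours alone.

36/7 hours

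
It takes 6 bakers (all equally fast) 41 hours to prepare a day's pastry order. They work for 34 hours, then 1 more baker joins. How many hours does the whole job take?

One baker does 1/246 of the job per hour.
After 34 hours with 6 bakers, 34/41 is done (7/41 left).
With 7 bakers the rate is 7/246, so the rest takes 7/41 ÷ 7/246 = 6 hours.
Total = 34 + 6 = 40 hours.

40 hours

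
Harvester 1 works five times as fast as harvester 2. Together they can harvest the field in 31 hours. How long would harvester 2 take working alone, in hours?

Let harvester 2's rate be r; then harvester 1's rate is 5r, so together (5 + 1)r = 6r = 1/31.
Thus r = 1/186 per hour.
Harvester 2 alone: 186 hours; harvester 1 alone: 186/5 hours.

186 hours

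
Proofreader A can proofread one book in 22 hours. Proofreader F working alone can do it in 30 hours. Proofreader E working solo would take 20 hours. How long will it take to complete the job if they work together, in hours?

132/17 hours

Combined rate: 1/22 + 1/30 + 1/20 = (30 + 22 + 33)/660 = 85/660 = 17/132 per hour.
Time = 1 ÷ (17/132) = 132/17 hours.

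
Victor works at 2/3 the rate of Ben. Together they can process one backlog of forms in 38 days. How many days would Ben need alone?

190/3 days

Let Ben's rate be r; then Victor's rate is (2/3)r, so together (2/3 + 1)r = (5/3)r = 1/38.
Thus r = 3/190 per day.
Ben alone: 190/3 days; Victor alone: 95 days.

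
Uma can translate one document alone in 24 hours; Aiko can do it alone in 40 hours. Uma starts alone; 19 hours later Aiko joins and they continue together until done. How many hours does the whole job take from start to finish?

177/8 hours

In 19 hours Uma does 19/24 of the job, leaving 5/24.
Uma and Aiko together work at 1/15 per hour, so finishing takes 5/24 ÷ 1/15 = 25/8 hours.
Total time = 19 + 25/8 = 177/8 hours.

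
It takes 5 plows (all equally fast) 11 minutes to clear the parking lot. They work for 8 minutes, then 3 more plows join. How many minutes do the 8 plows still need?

15/8 minutes

One plow does 1/55 of the job per minute.
After 8 minutes with 5 plows, 8/11 is done (3/11 left).
With 8 plows the rate is 8/55, so the rest takes 3/11 ÷ 8/55 = 15/8 minutes.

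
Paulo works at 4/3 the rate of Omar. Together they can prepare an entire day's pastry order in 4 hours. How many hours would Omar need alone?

28/3 hours

Let Omar's rate be r; then Paulo's rate is (4/3)r, so together (4/3 + 1)r = (7/3)r = 1/4.
Thus r = 3/28 per hour.
Omar alone: 28/3 hours; Paulo alone: 7 hours.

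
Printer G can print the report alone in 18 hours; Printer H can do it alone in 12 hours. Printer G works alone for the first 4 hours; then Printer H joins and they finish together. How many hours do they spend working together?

28/5 hours

In 4 hours Printer G does 4/18 = 2/9 of the job, leaving 7/9.
Printer G and Printer H together work at 5/36 per hour, so finishing takes 7/9 ÷ 5/36 = 28/5 hours.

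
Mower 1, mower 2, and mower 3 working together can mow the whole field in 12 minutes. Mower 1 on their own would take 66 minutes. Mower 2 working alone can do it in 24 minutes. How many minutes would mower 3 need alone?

264/7 minutes

Combined rate is 1/12 per minute.
Known contribution: 1/66 + 1/24 = (4 + 11)/264 = 15/264 = 5/88 per minute.
So mower 3's rate is 1/12 − 5/88 = 7/264, meaning 264/7 minutes alone.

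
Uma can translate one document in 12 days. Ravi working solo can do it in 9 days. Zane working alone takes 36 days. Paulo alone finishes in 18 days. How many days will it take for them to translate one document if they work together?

18/5 days

Combined rate: 1/12 + 1/9 + 1/36 + 1/18 = (3 + 4 + 1 + 2)/36 = 10/36 = 5/18 per day.
Time = 1 ÷ (5/18) = 18/5 days.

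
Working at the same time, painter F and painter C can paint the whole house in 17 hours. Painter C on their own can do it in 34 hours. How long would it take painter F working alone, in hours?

34 hours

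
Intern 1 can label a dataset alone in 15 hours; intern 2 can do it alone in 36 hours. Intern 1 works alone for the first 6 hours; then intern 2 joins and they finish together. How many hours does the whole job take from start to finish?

In 6 hours intern 1 does 6/15 = 2/5 of the job, leaving 3/5.
Intern 1 and intern 2 together work at 17/180 per hour, so finishing takes 3/5 ÷ 17/180 = 108/17 hours.
Total time = 6 + 108/17 = 210/17 hours.

210/17 hours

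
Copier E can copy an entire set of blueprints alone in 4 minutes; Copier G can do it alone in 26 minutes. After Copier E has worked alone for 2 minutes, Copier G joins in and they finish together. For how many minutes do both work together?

In 2 minutes Copier E does 2/4 = 1/2 of the job, leaving 1/2.
Copier E and Copier G together work at 15/52 per minute, so finishing takes 1/2 ÷ 15/52 = 26/15 minutes.

26/15 minutes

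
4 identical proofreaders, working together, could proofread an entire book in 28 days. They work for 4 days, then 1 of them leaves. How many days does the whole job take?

36 days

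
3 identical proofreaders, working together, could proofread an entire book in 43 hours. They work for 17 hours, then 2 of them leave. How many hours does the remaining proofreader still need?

One proofreader does 1/129 of the job per hour.
After 17 hours with 3 proofreaders, 17/43 is done (26/43 left).
With 1 proofreader the rate is 1/129, so the rest takes 26/43 ÷ 1/129 = 78 hours.

78 hours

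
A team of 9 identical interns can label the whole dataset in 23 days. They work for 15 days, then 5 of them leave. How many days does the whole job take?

One intern does 1/207 of the job per day.
After 15 days with 9 interns, 15/23 is done (8/23 left).
With 4 interns the rate is 4/207, so the rest takes 8/23 ÷ 4/207 = 18 days.
Total = 15 + 18 = 33 days.

33 days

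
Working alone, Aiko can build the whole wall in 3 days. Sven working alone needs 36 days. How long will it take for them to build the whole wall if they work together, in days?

With two workers the combined time is the product over the sum: 3·36/(3+36) = 108/39 = 36/13 days.

36/13 days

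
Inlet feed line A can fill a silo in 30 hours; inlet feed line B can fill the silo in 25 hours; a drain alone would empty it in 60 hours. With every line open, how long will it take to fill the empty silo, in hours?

300/17 hours

Net rate = 1/30 + 1/25 − 1/60 = (10 + 12 − 5)/300 = 17/300 per hour.
Filling time = 1 ÷ (17/300) = 300/17 hours.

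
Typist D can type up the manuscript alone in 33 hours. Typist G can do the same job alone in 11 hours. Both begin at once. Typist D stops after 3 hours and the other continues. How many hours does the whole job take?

10 hours

In the first 3 hours the combined rate is 4/33, so 4/11 of the job is done, leaving 7/11.
After Typist D leaves the rate is 1/11 per hour; the remaining 7/11 takes 7 hours.
Total = 3 + 7 = 10 hours.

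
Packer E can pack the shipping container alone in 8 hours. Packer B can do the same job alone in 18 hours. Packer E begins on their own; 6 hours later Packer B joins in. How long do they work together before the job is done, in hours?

In the first 6 hours Packer E alone does 6/8 = 3/4 of the job, leaving 1/4.
Once everyone is working, combined rate: 1/8 + 1/18 = (9 + 4)/72 = 13/72 per hour.
Remaining 1/4 at 13/72 per hour takes 18/13 hours.

18/13 hours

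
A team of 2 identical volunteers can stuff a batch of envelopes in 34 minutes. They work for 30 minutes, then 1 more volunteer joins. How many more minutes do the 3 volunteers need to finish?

One volunteer does 1/68 of the job per minute.
After 30 minutes with 2 volunteers, 15/17 is done (2/17 left).
With 3 volunteers the rate is 3/68, so the rest takes 2/17 ÷ 3/68 = 8/3 minutes.

8/3 minutes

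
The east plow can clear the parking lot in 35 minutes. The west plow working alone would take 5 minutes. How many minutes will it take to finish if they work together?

With two workers the combined time is the product over the sum: 35·5/(35+5) = 175/40 = 35/8 minutes.

35/8 minutes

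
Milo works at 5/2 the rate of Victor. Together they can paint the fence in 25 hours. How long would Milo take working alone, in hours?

35 hours

Let Victor's rate be r; then Milo's rate is (5/2)r, so together (5/2 + 1)r = (7/2)r = 1/25.
Thus r = 2/175 per hour.
Victor alone: 175/2 hours; Milo alone: 35 hours.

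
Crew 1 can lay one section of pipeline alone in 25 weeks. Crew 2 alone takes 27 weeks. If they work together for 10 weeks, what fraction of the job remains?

31/135

Combined rate: 1/25 + 1/27 = (27 + 25)/675 = 52/675 per week.
In 10 weeks they complete 10·52/675 = 104/135 of the job.
So 31/135 remains.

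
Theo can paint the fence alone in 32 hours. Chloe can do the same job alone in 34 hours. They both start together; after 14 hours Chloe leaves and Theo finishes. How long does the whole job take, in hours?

In the first 14 hours the combined rate is 33/544, so 231/272 of the job is done, leaving 41/272.
After Chloe leaves the rate is 1/32 per hour; the remaining 41/272 takes 82/17 hours.
Total = 14 + 82/17 = 320/17 hours.

320/17 hours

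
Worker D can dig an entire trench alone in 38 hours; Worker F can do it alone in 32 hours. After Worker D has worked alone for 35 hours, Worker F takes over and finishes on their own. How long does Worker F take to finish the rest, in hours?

In 35 hours Worker D does 35/38 of the job, leaving 3/38.
Worker F works at 1/32 per hour, so finishing takes 3/38 ÷ 1/32 = 48/19 hours.

48/19 hours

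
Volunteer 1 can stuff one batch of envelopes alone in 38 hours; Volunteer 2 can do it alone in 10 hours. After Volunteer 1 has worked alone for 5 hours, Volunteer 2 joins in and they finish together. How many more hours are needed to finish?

55/8 hours

In 5 hours Volunteer 1 does 5/38 of the job, leaving 33/38.
Volunteer 1 and Volunteer 2 together work at 12/95 per hour, so finishing takes 33/38 ÷ 12/95 = 55/8 hours.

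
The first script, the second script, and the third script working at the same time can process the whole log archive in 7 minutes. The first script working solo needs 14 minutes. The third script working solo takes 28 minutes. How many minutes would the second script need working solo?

Combined rate is 1/7 per minute.
Known contribution: 1/14 + 1/28 = (2 + 1)/28 = 3/28 per minute.
So the second script's rate is 1/7 − 3/28 = 1/28, meaning 28 minutes alone.

28 minutes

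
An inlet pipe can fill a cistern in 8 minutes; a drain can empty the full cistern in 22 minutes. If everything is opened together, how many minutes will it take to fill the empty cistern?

88/7 minutes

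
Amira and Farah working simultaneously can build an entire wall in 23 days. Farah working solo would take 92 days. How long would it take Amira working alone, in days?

92/3 days

Combined rate is 1/23 per day.
Known contribution: 1/92 per day.
So Amira's rate is 1/23 − 1/92 = 3/92, meaning 92/3 days alone.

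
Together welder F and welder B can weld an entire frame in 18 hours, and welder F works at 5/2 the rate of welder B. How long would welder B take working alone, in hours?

63 hours

Let welder B's rate be r; then welder F's rate is (5/2)r, so together (5/2 + 1)r = (7/2)r = 1/18.
Thus r = 1/63 per hour.
Welder B alone: 63 hours; welder F alone: 126/5 hours.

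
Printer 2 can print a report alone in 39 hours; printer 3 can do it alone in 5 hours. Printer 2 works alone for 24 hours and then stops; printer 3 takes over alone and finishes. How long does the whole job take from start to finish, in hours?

337/13 hours

In 24 hours printer 2 does 24/39 = 8/13 of the job, leaving 5/13.
Printer 3 works at 1/5 per hour, so finishing takes 5/13 ÷ 1/5 = 25/13 hours.
Total time = 24 + 25/13 = 337/13 hours.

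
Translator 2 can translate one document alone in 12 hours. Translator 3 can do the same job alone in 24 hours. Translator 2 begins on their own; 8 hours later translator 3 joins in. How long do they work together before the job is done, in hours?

8/3 hours

In the first 8 hours translator 2 alone does 8/12 = 2/3 of the job, leaving 1/3.
Once everyone is working, combined rate: 1/12 + 1/24 = (2 + 1)/24 = 3/24 = 1/8 per hour.
Remaining 1/3 at 1/8 per hour takes 8/3 hours.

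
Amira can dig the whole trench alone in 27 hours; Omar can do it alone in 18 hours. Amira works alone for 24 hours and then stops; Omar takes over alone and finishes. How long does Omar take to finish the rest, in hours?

2 hours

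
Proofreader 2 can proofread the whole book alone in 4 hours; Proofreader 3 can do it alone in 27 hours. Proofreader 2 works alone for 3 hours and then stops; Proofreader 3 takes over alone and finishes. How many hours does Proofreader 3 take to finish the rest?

27/4 hours

In 3 hours Proofreader 2 does 3/4 of the job, leaving 1/4.
Proofreader 3 works at 1/27 per hour, so finishing takes 1/4 ÷ 1/27 = 27/4 hours.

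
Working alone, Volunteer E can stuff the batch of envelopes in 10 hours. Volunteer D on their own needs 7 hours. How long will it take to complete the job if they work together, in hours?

Combined rate: 1/10 + 1/7 = (7 + 10)/70 = 17/70 per hour.
Time = 1 ÷ (17/70) = 70/17 hours.

70/17 hours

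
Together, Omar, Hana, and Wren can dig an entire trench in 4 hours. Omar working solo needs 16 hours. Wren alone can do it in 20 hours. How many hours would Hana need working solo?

Combined rate is 1/4 per hour.
Known contribution: 1/16 + 1/20 = (5 + 4)/80 = 9/80 per hour.
So Hana's rate is 1/4 − 9/80 = 11/80, meaning 80/11 hours alone.

80/11 hours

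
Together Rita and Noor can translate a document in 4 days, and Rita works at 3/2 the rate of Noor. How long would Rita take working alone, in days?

Let Noor's rate be r; then Rita's rate is (3/2)r, so together (3/2 + 1)r = (5/2)r = 1/4.
Thus r = 1/10 per day.
Noor alone: 10 days; Rita alone: 20/3 days.

20/3 days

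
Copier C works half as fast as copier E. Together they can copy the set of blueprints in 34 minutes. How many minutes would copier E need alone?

Let copier E's rate be r; then copier C's rate is (1/2)r, so together (1/2 + 1)r = (3/2)r = 1/34.
Thus r = 1/51 per minute.
Copier E alone: 51 minutes; copier C alone: 102 minutes.

51 minutes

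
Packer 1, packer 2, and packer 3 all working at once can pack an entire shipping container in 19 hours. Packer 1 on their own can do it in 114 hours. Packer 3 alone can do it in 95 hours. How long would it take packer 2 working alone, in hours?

30 hours

Combined rate is 1/19 per hour.
Known contribution: 1/114 + 1/95 = (5 + 6)/570 = 11/570 per hour.
So packer 2's rate is 1/19 − 11/570 = 1/30, meaning 30 hours alone.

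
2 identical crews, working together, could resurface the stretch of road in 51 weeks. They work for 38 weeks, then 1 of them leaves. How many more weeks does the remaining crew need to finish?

One crew does 1/102 of the job per week.
After 38 weeks with 2 crews, 38/51 is done (13/51 left).
With 1 crew the rate is 1/102, so the rest takes 13/51 ÷ 1/102 = 26 weeks.

26 weeks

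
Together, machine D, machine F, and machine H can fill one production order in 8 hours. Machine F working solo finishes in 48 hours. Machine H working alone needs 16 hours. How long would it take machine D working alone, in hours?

Combined rate is 1/8 per hour.
Known contribution: 1/48 + 1/16 = (1 + 3)/48 = 4/48 = 1/12 per hour.
So machine D's rate is 1/8 − 1/12 = 1/24, meaning 24 hours alone.

24 hours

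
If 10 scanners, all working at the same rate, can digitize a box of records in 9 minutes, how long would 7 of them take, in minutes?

90/7 minutes

Total work is 10·9 = 90 scanner-minutes.
With 7 scanners: 90/7 minutes.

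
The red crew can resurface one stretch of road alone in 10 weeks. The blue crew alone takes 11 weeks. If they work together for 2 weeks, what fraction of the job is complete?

21/55

Combined rate: 1/10 + 1/11 = (11 + 10)/110 = 21/110 per week.
In 2 weeks they complete 2·21/110 = 21/55 of the job.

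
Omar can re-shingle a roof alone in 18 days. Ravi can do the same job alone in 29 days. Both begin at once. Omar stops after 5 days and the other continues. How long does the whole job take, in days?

In the first 5 days the combined rate is 47/522, so 235/522 of the job is done, leaving 287/522.
After Omar leaves the rate is 1/29 per day; the remaining 287/522 takes 287/18 days.
Total = 5 + 287/18 = 377/18 days.

377/18 days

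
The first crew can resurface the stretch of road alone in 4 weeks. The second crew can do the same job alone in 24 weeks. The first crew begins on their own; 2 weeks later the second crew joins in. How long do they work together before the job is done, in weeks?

In the first 2 weeks the first crew alone does 2/4 = 1/2 of the job, leaving 1/2.
Once everyone is working, combined rate: 1/4 + 1/24 = (6 + 1)/24 = 7/24 per week.
Remaining 1/2 at 7/24 per week takes 12/7 weeks.

12/7 weeks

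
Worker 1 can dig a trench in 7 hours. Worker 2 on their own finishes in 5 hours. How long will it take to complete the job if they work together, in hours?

35/12 hours

Combined rate: 1/7 + 1/5 = (5 + 7)/35 = 12/35 per hour.
Time = 1 ÷ (12/35) = 35/12 hours.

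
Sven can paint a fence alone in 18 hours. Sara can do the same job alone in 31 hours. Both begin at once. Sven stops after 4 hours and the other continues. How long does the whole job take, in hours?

217/9 hours

In the first 4 hours the combined rate is 49/558, so 98/279 of the job is done, leaving 181/279.
After Sven leaves the rate is 1/31 per hour; the remaining 181/279 takes 181/9 hours.
Total = 4 + 181/9 = 217/9 hours.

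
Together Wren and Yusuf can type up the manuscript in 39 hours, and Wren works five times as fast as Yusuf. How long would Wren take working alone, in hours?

234/5 hours

Let Yusuf's rate be r; then Wren's rate is 5r, so together (5 + 1)r = 6r = 1/39.
Thus r = 1/234 per hour.
Yusuf alone: 234 hours; Wren alone: 234/5 hours.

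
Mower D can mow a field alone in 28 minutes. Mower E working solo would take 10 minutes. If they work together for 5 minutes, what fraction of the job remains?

Combined rate: 1/28 + 1/10 = (5 + 14)/140 = 19/140 per minute.
In 5 minutes they complete 5·19/140 = 19/28 of the job.
So 9/28 remains.

9/28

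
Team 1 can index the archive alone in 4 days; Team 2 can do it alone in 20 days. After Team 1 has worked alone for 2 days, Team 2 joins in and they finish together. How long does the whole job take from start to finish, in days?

11/3 days

In 2 days Team 1 does 2/4 = 1/2 of the job, leaving 1/2.
Team 1 and Team 2 together work at 3/10 per day, so finishing takes 1/2 ÷ 3/10 = 5/3 days.
Total time = 2 + 5/3 = 11/3 days.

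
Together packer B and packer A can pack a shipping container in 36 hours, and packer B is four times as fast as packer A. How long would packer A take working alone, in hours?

Let packer A's rate be r; then packer B's rate is 4r, so together (4 + 1)r = 5r = 1/36.
Thus r = 1/180 per hour.
Packer A alone: 180 hours; packer B alone: 45 hours.

180 hours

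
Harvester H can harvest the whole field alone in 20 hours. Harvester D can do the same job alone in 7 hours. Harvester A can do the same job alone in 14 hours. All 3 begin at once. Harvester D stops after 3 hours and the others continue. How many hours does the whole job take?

80/17 hours

In the first 3 hours the combined rate is 37/140, so 111/140 of the job is done, leaving 29/140.
After harvester D leaves the rate is 17/140 per hour; the remaining 29/140 takes 29/17 hours.
Total = 3 + 29/17 = 80/17 hours.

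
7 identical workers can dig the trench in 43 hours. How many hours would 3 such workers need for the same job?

301/3 hours

Total work is 7·43 = 301 worker-hours.
With 3 workers: 301/3 hours.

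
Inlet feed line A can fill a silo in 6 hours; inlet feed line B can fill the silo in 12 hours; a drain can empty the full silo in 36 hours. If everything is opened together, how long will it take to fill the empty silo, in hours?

Net rate = 1/6 + 1/12 − 1/36 = (6 + 3 − 1)/36 = 8/36 = 2/9 per hour.
Filling time = 1 ÷ (2/9) = 9/2 hours.

9/2 hours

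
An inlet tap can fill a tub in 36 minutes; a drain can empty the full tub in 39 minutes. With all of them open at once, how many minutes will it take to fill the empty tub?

Net rate = 1/36 − 1/39 = (13 − 12)/468 = 1/468 per minute.
Filling time = 1 ÷ (1/468) = 468 minutes.

468 minutes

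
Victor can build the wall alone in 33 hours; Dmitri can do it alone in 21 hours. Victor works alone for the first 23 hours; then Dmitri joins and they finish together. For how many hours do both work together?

35/9 hours

In 23 hours Victor does 23/33 of the job, leaving 10/33.
Victor and Dmitri together work at 6/77 per hour, so finishing takes 10/33 ÷ 6/77 = 35/9 hours.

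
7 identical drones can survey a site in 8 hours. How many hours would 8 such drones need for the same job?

7 hours

Total work is 7·8 = 56 drone-hours.
With 8 drones: 56/8 = 7 hours.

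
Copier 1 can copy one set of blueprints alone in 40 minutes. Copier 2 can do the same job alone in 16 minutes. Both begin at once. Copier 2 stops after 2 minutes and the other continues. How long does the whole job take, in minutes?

35 minutes

In the first 2 minutes the combined rate is 7/80, so 7/40 of the job is done, leaving 33/40.
After Copier 2 leaves the rate is 1/40 per minute; the remaining 33/40 takes 33 minutes.
Total = 2 + 33 = 35 minutes.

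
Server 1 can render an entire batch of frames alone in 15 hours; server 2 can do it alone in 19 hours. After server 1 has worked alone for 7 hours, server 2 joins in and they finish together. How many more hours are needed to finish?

In 7 hours server 1 does 7/15 of the job, leaving 8/15.
Server 1 and server 2 together work at 34/285 per hour, so finishing takes 8/15 ÷ 34/285 = 76/17 hours.

76/17 hours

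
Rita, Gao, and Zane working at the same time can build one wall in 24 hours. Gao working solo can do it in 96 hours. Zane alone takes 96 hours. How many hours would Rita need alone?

Combined rate is 1/24 per hour.
Known contribution: 1/96 + 1/96 = (1 + 1)/96 = 2/96 = 1/48 per hour.
So Rita's rate is 1/24 − 1/48 = 1/48, meaning 48 hours alone.

48 hours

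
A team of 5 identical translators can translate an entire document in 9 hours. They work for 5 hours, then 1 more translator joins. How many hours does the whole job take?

25/3 hours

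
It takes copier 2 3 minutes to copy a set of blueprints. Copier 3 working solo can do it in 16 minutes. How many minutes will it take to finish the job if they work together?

Combined rate: 1/3 + 1/16 = (16 + 3)/48 = 19/48 per minute.
Time = 1 ÷ (19/48) = 48/19 minutes.

48/19 minutes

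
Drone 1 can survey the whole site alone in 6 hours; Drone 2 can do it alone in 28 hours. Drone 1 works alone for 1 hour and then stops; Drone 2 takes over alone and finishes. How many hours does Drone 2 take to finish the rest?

In 1 hour Drone 1 does 1/6 of the job, leaving 5/6.
Drone 2 works at 1/28 per hour, so finishing takes 5/6 ÷ 1/28 = 70/3 hours.

70/3 hours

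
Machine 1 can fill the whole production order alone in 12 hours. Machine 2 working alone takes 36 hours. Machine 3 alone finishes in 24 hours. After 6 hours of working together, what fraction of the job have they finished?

11/12

Combined rate: 1/12 + 1/36 + 1/24 = (6 + 2 + 3)/72 = 11/72 per hour.
In 6 hours they complete 6·11/72 = 11/12 of the job.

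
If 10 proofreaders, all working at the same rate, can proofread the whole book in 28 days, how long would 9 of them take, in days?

280/9 days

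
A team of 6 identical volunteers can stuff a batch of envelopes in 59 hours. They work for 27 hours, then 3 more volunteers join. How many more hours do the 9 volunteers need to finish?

One volunteer does 1/354 of the job per hour.
After 27 hours with 6 volunteers, 27/59 is done (32/59 left).
With 9 volunteers the rate is 9/354 = 3/118, so the rest takes 32/59 ÷ 3/118 = 64/3 hours.

64/3 hours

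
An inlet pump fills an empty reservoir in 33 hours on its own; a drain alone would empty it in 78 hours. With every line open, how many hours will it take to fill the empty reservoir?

Net rate = 1/33 − 1/78 = (26 − 11)/858 = 15/858 = 5/286 per hour.
Filling time = 1 ÷ (5/286) = 286/5 hours.

286/5 hours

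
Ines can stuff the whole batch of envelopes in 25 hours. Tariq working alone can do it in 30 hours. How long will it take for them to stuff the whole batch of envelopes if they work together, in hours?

Combined rate: 1/25 + 1/30 = (6 + 5)/150 = 11/150 per hour.
Time = 1 ÷ (11/150) = 150/11 hours.

150/11 hours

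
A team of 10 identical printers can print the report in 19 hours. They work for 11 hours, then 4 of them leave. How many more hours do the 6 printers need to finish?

40/3 hours

One printer does 1/190 of the job per hour.
After 11 hours with 10 printers, 11/19 is done (8/19 left).
With 6 printers the rate is 6/190 = 3/95, so the rest takes 8/19 ÷ 3/95 = 40/3 hours.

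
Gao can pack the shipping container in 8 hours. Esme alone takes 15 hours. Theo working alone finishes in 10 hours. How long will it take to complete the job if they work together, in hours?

24/7 hours

Combined rate: 1/8 + 1/15 + 1/10 = (15 + 8 + 12)/120 = 35/120 = 7/24 per hour.
Time = 1 ÷ (7/24) = 24/7 hours.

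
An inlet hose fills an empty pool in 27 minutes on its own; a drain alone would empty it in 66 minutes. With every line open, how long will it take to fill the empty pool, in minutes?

Net rate = 1/27 − 1/66 = (22 − 9)/594 = 13/594 per minute.
Filling time = 1 ÷ (13/594) = 594/13 minutes.

594/13 minutes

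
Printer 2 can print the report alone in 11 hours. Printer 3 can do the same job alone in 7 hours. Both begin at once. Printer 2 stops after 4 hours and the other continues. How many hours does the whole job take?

In the first 4 hours the combined rate is 18/77, so 72/77 of the job is done, leaving 5/77.
After printer 2 leaves the rate is 1/7 per hour; the remaining 5/77 takes 5/11 hours.
Total = 4 + 5/11 = 49/11 hours.

49/11 hours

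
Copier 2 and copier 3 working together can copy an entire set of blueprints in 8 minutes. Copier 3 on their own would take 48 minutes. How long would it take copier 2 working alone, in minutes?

48/5 minutes

Combined rate is 1/8 per minute.
Known contribution: 1/48 per minute.
So copier 2's rate is 1/8 − 1/48 = 5/48, meaning 48/5 minutes alone.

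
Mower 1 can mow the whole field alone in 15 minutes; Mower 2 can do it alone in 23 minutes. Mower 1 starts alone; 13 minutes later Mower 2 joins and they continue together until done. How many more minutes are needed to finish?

23/19 minutes

In 13 minutes Mower 1 does 13/15 of the job, leaving 2/15.
Mower 1 and Mower 2 together work at 38/345 per minute, so finishing takes 2/15 ÷ 38/345 = 23/19 minutes.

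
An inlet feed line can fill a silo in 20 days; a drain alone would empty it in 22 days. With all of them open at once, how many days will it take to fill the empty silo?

220 days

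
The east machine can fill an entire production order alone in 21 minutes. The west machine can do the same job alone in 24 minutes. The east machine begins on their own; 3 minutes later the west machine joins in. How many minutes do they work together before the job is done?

In the first 3 minutes the east machine alone does 3/21 = 1/7 of the job, leaving 6/7.
Once everyone is working, combined rate: 1/21 + 1/24 = (8 + 7)/168 = 15/168 = 5/56 per minute.
Remaining 6/7 at 5/56 per minute takes 48/5 minutes.

48/5 minutes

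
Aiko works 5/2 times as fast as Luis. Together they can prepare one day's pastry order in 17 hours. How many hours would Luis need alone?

119/2 hours

Let Luis's rate be r; then Aiko's rate is (5/2)r, so together (5/2 + 1)r = (7/2)r = 1/17.
Thus r = 2/119 per hour.
Luis alone: 119/2 hours; Aiko alone: 119/5 hours.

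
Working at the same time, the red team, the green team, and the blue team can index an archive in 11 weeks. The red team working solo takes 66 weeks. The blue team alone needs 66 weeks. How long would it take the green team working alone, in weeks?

33/2 weeks

Combined rate is 1/11 per week.
Known contribution: 1/66 + 1/66 = (1 + 1)/66 = 2/66 = 1/33 per week.
So the green team's rate is 1/11 − 1/33 = 2/33, meaning 33/2 weeks alone.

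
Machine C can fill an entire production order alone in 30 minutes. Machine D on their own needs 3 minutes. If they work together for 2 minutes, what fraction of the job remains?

Combined rate: 1/30 + 1/3 = (1 + 10)/30 = 11/30 per minute.
In 2 minutes they complete 2·11/30 = 11/15 of the job.
So 4/15 remains.

4/15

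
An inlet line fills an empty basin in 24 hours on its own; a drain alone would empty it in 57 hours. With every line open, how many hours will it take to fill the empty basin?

Net rate = 1/24 − 1/57 = (19 − 8)/456 = 11/456 per hour.
Filling time = 1 ÷ (11/456) = 456/11 hours.

456/11 hours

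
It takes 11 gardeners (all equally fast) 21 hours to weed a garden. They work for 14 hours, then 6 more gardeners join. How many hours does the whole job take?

One gardener does 1/231 of the job per hour.
After 14 hours with 11 gardeners, 2/3 is done (1/3 left).
With 17 gardeners the rate is 17/231, so the rest takes 1/3 ÷ 17/231 = 77/17 hours.
Total = 14 + 77/17 = 315/17 hours.

315/17 hours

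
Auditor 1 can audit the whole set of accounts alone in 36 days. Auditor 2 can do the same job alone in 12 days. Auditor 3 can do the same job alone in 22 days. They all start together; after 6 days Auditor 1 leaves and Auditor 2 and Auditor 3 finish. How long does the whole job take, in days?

In the first 6 days the combined rate is 31/198, so 31/33 of the job is done, leaving 2/33.
After Auditor 1 leaves the rate is 17/132 per day; the remaining 2/33 takes 8/17 days.
Total = 6 + 8/17 = 110/17 days.

110/17 days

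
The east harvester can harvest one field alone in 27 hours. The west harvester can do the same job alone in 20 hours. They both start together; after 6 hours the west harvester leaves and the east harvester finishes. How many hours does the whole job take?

In the first 6 hours the combined rate is 47/540, so 47/90 of the job is done, leaving 43/90.
After the west harvester leaves the rate is 1/27 per hour; the remaining 43/90 takes 129/10 hours.
Total = 6 + 129/10 = 189/10 hours.

189/10 hours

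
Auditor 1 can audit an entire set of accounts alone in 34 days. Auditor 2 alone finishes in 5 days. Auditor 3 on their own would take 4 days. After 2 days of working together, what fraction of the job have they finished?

Combined rate: 1/34 + 1/5 + 1/4 = (10 + 68 + 85)/340 = 163/340 per day.
In 2 days they complete 2·163/340 = 163/170 of the job.

163/170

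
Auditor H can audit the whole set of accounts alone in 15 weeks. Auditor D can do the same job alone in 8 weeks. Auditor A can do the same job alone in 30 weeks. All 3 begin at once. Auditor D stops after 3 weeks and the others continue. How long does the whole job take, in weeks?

In the first 3 weeks the combined rate is 9/40, so 27/40 of the job is done, leaving 13/40.
After auditor D leaves the rate is 1/10 per week; the remaining 13/40 takes 13/4 weeks.
Total = 3 + 13/4 = 25/4 weeks.

25/4 weeks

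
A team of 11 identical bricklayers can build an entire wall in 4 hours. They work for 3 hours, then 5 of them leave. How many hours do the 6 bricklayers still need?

11/6 hours

One bricklayer does 1/44 of the job per hour.
After 3 hours with 11 bricklayers, 3/4 is done (1/4 left).
With 6 bricklayers the rate is 6/44 = 3/22, so the rest takes 1/4 ÷ 3/22 = 11/6 hours.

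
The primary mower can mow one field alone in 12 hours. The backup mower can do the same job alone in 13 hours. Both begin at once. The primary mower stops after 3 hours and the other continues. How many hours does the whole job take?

In the first 3 hours the combined rate is 25/156, so 25/52 of the job is done, leaving 27/52.
After the primary mower leaves the rate is 1/13 per hour; the remaining 27/52 takes 27/4 hours.
Total = 3 + 27/4 = 39/4 hours.

39/4 hours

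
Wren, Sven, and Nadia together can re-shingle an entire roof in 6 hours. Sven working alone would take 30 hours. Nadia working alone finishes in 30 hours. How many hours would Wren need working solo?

10 hours

Combined rate is 1/6 per hour.
Known contribution: 1/30 + 1/30 = (1 + 1)/30 = 2/30 = 1/15 per hour.
So Wren's rate is 1/6 − 1/15 = 1/10, meaning 10 hours alone.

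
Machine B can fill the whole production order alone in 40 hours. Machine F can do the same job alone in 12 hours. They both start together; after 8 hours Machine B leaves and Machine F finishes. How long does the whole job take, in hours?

48/5 hours

In the first 8 hours the combined rate is 13/120, so 13/15 of the job is done, leaving 2/15.
After Machine B leaves the rate is 1/12 per hour; the remaining 2/15 takes 8/5 hours.
Total = 8 + 8/5 = 48/5 hours.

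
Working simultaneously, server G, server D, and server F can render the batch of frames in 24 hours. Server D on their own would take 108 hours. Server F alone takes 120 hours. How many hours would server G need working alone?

540/13 hours

Combined rate is 1/24 per hour.
Known contribution: 1/108 + 1/120 = (10 + 9)/1080 = 19/1080 per hour.
So server G's rate is 1/24 − 19/1080 = 13/540, meaning 540/13 hours alone.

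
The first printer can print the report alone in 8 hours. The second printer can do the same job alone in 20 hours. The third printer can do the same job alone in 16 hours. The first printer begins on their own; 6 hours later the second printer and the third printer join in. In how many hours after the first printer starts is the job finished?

134/19 hours

In the first 6 hours the first printer alone does 6/8 = 3/4 of the job, leaving 1/4.
Once everyone is working, combined rate: 1/8 + 1/20 + 1/16 = (10 + 4 + 5)/80 = 19/80 per hour.
Remaining 1/4 at 19/80 per hour takes 20/19 hours.
Total from the start = 6 + 20/19 = 134/19 hours.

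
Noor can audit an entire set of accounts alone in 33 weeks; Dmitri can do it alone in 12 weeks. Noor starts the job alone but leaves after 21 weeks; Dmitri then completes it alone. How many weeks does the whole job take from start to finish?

279/11 weeks

In 21 weeks Noor does 21/33 = 7/11 of the job, leaving 4/11.
Dmitri works at 1/12 per week, so finishing takes 4/11 ÷ 1/12 = 48/11 weeks.
Total time = 21 + 48/11 = 279/11 weeks.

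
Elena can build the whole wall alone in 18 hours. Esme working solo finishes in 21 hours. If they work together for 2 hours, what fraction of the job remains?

Combined rate: 1/18 + 1/21 = (7 + 6)/126 = 13/126 per hour.
In 2 hours they complete 2·13/126 = 13/63 of the job.
So 50/63 remains.

50/63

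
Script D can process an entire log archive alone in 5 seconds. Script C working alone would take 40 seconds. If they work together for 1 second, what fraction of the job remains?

Combined rate: 1/5 + 1/40 = (8 + 1)/40 = 9/40 per second.
In 1 second they complete 1·9/40 = 9/40 of the job.
So 31/40 remains.

31/40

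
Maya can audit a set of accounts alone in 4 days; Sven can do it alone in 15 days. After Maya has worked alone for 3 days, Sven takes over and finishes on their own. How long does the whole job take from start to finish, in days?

27/4 days

In 3 days Maya does 3/4 of the job, leaving 1/4.
Sven works at 1/15 per day, so finishing takes 1/4 ÷ 1/15 = 15/4 days.
Total time = 3 + 15/4 = 27/4 days.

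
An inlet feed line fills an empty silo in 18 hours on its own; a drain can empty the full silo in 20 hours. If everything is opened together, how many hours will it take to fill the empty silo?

Net rate = 1/18 − 1/20 = (10 − 9)/180 = 1/180 per hour.
Filling time = 1 ÷ (1/180) = 180 hours.

180 hours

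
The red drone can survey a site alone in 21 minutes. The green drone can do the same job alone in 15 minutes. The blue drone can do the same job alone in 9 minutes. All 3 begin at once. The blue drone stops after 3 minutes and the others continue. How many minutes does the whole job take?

In the first 3 minutes the combined rate is 71/315, so 71/105 of the job is done, leaving 34/105.
After the blue drone leaves the rate is 4/35 per minute; the remaining 34/105 takes 17/6 minutes.
Total = 3 + 17/6 = 35/6 minutes.

35/6 minutes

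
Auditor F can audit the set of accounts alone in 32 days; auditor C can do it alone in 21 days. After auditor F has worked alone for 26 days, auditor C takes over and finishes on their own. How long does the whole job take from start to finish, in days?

479/16 days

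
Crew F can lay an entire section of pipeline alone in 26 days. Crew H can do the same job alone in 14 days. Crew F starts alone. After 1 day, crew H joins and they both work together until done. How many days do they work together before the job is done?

35/4 days

In the first 1 day crew F alone does 1/26 of the job, leaving 25/26.
Once everyone is working, combined rate: 1/26 + 1/14 = (7 + 13)/182 = 20/182 = 10/91 per day.
Remaining 25/26 at 10/91 per day takes 35/4 days.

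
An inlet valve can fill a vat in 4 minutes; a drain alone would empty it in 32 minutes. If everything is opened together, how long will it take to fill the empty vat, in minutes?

32/7 minutes

Net rate = 1/4 − 1/32 = (8 − 1)/32 = 7/32 per minute.
Filling time = 1 ÷ (7/32) = 32/7 minutes.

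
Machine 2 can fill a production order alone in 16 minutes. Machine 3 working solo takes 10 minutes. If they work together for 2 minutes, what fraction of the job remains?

Combined rate: 1/16 + 1/10 = (5 + 8)/80 = 13/80 per minute.
In 2 minutes they complete 2·13/80 = 13/40 of the job.
So 27/40 remains.

27/40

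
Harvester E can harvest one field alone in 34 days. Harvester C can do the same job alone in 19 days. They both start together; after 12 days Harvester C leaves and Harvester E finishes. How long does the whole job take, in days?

238/19 days

In the first 12 days the combined rate is 53/646, so 318/323 of the job is done, leaving 5/323.
After Harvester C leaves the rate is 1/34 per day; the remaining 5/323 takes 10/19 days.
Total = 12 + 10/19 = 238/19 days.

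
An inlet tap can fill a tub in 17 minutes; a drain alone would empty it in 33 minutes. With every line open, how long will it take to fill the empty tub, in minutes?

Net rate = 1/17 − 1/33 = (33 − 17)/561 = 16/561 per minute.
Filling time = 1 ÷ (16/561) = 561/16 minutes.

561/16 minutes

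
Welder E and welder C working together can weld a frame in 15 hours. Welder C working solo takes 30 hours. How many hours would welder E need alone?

30 hours

Combined rate is 1/15 per hour.
Known contribution: 1/30 per hour.
So welder E's rate is 1/15 − 1/30 = 1/30, meaning 30 hours alone.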